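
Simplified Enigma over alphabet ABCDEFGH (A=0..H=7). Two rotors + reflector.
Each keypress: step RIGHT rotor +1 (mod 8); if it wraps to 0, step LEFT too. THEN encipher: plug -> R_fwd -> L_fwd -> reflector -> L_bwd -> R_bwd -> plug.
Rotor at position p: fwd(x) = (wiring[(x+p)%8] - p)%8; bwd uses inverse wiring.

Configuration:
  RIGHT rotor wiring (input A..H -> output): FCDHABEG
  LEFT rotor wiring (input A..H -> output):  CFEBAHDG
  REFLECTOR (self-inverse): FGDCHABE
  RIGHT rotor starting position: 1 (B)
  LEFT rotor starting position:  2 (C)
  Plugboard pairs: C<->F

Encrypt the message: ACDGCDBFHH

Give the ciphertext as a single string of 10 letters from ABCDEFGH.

Char 1 ('A'): step: R->2, L=2; A->plug->A->R->B->L->H->refl->E->L'->F->R'->B->plug->B
Char 2 ('C'): step: R->3, L=2; C->plug->F->R->C->L->G->refl->B->L'->E->R'->A->plug->A
Char 3 ('D'): step: R->4, L=2; D->plug->D->R->C->L->G->refl->B->L'->E->R'->A->plug->A
Char 4 ('G'): step: R->5, L=2; G->plug->G->R->C->L->G->refl->B->L'->E->R'->A->plug->A
Char 5 ('C'): step: R->6, L=2; C->plug->F->R->B->L->H->refl->E->L'->F->R'->E->plug->E
Char 6 ('D'): step: R->7, L=2; D->plug->D->R->E->L->B->refl->G->L'->C->R'->G->plug->G
Char 7 ('B'): step: R->0, L->3 (L advanced); B->plug->B->R->C->L->E->refl->H->L'->F->R'->A->plug->A
Char 8 ('F'): step: R->1, L=3; F->plug->C->R->G->L->C->refl->D->L'->E->R'->H->plug->H
Char 9 ('H'): step: R->2, L=3; H->plug->H->R->A->L->G->refl->B->L'->H->R'->D->plug->D
Char 10 ('H'): step: R->3, L=3; H->plug->H->R->A->L->G->refl->B->L'->H->R'->G->plug->G

Answer: BAAAEGAHDG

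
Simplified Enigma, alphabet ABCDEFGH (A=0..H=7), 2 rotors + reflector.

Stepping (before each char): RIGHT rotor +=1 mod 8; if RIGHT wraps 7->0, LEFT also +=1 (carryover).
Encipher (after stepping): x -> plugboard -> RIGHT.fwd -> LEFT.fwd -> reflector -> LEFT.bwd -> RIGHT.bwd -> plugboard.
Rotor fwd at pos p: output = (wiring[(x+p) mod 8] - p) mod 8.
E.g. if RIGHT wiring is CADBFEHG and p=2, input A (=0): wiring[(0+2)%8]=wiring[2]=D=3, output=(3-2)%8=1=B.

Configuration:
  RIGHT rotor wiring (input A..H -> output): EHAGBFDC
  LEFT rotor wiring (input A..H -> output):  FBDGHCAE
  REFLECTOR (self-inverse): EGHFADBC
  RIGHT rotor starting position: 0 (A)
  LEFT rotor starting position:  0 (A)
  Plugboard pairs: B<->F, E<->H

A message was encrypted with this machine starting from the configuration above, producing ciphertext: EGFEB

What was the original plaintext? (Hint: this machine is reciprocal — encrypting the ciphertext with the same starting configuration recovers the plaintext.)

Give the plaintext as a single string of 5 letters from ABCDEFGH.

Char 1 ('E'): step: R->1, L=0; E->plug->H->R->D->L->G->refl->B->L'->B->R'->G->plug->G
Char 2 ('G'): step: R->2, L=0; G->plug->G->R->C->L->D->refl->F->L'->A->R'->F->plug->B
Char 3 ('F'): step: R->3, L=0; F->plug->B->R->G->L->A->refl->E->L'->H->R'->E->plug->H
Char 4 ('E'): step: R->4, L=0; E->plug->H->R->C->L->D->refl->F->L'->A->R'->E->plug->H
Char 5 ('B'): step: R->5, L=0; B->plug->F->R->D->L->G->refl->B->L'->B->R'->G->plug->G

Answer: GBHHG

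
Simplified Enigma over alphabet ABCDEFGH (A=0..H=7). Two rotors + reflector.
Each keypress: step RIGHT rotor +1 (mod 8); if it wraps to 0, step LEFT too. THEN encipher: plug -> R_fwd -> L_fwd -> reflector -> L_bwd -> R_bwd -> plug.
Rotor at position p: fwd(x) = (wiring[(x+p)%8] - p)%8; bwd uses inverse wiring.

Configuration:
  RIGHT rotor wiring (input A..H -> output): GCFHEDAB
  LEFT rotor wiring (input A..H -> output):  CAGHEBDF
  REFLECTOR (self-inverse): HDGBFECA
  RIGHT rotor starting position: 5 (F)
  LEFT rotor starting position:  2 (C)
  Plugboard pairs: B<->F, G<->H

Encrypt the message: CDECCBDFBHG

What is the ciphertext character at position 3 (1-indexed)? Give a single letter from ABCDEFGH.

Char 1 ('C'): step: R->6, L=2; C->plug->C->R->A->L->E->refl->F->L'->B->R'->F->plug->B
Char 2 ('D'): step: R->7, L=2; D->plug->D->R->G->L->A->refl->H->L'->D->R'->C->plug->C
Char 3 ('E'): step: R->0, L->3 (L advanced); E->plug->E->R->E->L->C->refl->G->L'->C->R'->B->plug->F

F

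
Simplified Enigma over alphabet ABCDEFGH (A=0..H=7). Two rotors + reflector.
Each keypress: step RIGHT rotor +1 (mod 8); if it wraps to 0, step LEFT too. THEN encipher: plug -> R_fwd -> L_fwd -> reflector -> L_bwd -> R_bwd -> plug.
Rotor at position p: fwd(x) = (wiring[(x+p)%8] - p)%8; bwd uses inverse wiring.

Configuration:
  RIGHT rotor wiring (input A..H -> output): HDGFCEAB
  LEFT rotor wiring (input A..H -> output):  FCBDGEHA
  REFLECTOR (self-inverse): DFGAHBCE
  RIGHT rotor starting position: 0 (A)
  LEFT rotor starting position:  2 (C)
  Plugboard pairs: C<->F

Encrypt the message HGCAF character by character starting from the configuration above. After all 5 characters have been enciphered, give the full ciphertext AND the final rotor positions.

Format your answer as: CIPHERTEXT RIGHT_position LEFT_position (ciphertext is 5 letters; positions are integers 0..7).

Answer: CBFCC 5 2

Derivation:
Char 1 ('H'): step: R->1, L=2; H->plug->H->R->G->L->D->refl->A->L'->H->R'->F->plug->C
Char 2 ('G'): step: R->2, L=2; G->plug->G->R->F->L->G->refl->C->L'->D->R'->B->plug->B
Char 3 ('C'): step: R->3, L=2; C->plug->F->R->E->L->F->refl->B->L'->B->R'->C->plug->F
Char 4 ('A'): step: R->4, L=2; A->plug->A->R->G->L->D->refl->A->L'->H->R'->F->plug->C
Char 5 ('F'): step: R->5, L=2; F->plug->C->R->E->L->F->refl->B->L'->B->R'->F->plug->C
Final: ciphertext=CBFCC, RIGHT=5, LEFT=2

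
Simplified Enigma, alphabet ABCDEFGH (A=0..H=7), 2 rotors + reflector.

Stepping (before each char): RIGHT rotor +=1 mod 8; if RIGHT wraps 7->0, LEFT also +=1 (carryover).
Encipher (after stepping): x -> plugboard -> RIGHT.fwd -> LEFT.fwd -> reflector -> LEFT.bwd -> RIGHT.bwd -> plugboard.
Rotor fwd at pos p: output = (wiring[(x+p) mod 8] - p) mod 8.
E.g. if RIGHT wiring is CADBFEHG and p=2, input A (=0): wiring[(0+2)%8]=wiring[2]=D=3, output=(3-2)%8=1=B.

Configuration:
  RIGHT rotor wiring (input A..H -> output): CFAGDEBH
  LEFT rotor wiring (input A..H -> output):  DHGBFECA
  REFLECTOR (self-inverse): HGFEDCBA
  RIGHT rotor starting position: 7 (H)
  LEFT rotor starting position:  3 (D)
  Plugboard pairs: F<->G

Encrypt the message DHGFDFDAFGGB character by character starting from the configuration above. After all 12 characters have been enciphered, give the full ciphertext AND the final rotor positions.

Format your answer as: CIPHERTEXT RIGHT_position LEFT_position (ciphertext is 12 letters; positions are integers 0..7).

Answer: HAHBCBHHGBHG 3 5

Derivation:
Char 1 ('D'): step: R->0, L->4 (L advanced); D->plug->D->R->G->L->C->refl->F->L'->H->R'->H->plug->H
Char 2 ('H'): step: R->1, L=4; H->plug->H->R->B->L->A->refl->H->L'->E->R'->A->plug->A
Char 3 ('G'): step: R->2, L=4; G->plug->F->R->F->L->D->refl->E->L'->D->R'->H->plug->H
Char 4 ('F'): step: R->3, L=4; F->plug->G->R->C->L->G->refl->B->L'->A->R'->B->plug->B
Char 5 ('D'): step: R->4, L=4; D->plug->D->R->D->L->E->refl->D->L'->F->R'->C->plug->C
Char 6 ('F'): step: R->5, L=4; F->plug->G->R->B->L->A->refl->H->L'->E->R'->B->plug->B
Char 7 ('D'): step: R->6, L=4; D->plug->D->R->H->L->F->refl->C->L'->G->R'->H->plug->H
Char 8 ('A'): step: R->7, L=4; A->plug->A->R->A->L->B->refl->G->L'->C->R'->H->plug->H
Char 9 ('F'): step: R->0, L->5 (L advanced); F->plug->G->R->B->L->F->refl->C->L'->E->R'->F->plug->G
Char 10 ('G'): step: R->1, L=5; G->plug->F->R->A->L->H->refl->A->L'->H->R'->B->plug->B
Char 11 ('G'): step: R->2, L=5; G->plug->F->R->F->L->B->refl->G->L'->D->R'->H->plug->H
Char 12 ('B'): step: R->3, L=5; B->plug->B->R->A->L->H->refl->A->L'->H->R'->F->plug->G
Final: ciphertext=HAHBCBHHGBHG, RIGHT=3, LEFT=5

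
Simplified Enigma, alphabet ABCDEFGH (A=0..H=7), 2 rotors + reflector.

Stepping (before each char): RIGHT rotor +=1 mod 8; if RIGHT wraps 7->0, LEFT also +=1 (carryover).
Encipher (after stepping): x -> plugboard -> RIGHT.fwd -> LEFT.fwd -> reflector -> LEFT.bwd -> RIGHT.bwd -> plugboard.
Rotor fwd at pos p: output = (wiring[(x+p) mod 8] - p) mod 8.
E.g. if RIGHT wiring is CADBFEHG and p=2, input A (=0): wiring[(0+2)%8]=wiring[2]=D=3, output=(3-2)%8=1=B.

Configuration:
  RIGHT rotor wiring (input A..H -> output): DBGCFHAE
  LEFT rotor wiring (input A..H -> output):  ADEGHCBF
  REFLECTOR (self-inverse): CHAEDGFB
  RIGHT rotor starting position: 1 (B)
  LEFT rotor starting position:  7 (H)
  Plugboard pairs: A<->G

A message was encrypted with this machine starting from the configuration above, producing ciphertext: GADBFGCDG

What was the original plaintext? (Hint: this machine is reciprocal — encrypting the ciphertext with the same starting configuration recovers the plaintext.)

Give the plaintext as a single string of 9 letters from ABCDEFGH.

Answer: ABBHHDHEE

Derivation:
Char 1 ('G'): step: R->2, L=7; G->plug->A->R->E->L->H->refl->B->L'->B->R'->G->plug->A
Char 2 ('A'): step: R->3, L=7; A->plug->G->R->G->L->D->refl->E->L'->C->R'->B->plug->B
Char 3 ('D'): step: R->4, L=7; D->plug->D->R->A->L->G->refl->F->L'->D->R'->B->plug->B
Char 4 ('B'): step: R->5, L=7; B->plug->B->R->D->L->F->refl->G->L'->A->R'->H->plug->H
Char 5 ('F'): step: R->6, L=7; F->plug->F->R->E->L->H->refl->B->L'->B->R'->H->plug->H
Char 6 ('G'): step: R->7, L=7; G->plug->A->R->F->L->A->refl->C->L'->H->R'->D->plug->D
Char 7 ('C'): step: R->0, L->0 (L advanced); C->plug->C->R->G->L->B->refl->H->L'->E->R'->H->plug->H
Char 8 ('D'): step: R->1, L=0; D->plug->D->R->E->L->H->refl->B->L'->G->R'->E->plug->E
Char 9 ('G'): step: R->2, L=0; G->plug->A->R->E->L->H->refl->B->L'->G->R'->E->plug->E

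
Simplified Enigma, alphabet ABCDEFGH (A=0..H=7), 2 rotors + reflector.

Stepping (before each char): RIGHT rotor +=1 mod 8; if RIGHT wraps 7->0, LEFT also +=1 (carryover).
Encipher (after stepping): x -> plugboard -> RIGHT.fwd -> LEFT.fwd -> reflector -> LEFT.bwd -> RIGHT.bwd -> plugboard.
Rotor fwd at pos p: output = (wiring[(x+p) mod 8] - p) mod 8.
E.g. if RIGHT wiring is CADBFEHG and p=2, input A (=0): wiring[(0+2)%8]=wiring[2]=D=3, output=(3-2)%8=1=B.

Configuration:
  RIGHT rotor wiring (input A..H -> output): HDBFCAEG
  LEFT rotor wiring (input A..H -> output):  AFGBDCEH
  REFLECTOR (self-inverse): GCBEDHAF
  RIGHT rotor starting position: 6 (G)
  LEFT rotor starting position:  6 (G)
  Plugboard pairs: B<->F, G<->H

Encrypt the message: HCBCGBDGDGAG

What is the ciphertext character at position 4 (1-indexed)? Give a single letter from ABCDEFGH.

Char 1 ('H'): step: R->7, L=6; H->plug->G->R->B->L->B->refl->C->L'->C->R'->D->plug->D
Char 2 ('C'): step: R->0, L->7 (L advanced); C->plug->C->R->B->L->B->refl->C->L'->E->R'->G->plug->H
Char 3 ('B'): step: R->1, L=7; B->plug->F->R->D->L->H->refl->F->L'->H->R'->E->plug->E
Char 4 ('C'): step: R->2, L=7; C->plug->C->R->A->L->A->refl->G->L'->C->R'->E->plug->E

E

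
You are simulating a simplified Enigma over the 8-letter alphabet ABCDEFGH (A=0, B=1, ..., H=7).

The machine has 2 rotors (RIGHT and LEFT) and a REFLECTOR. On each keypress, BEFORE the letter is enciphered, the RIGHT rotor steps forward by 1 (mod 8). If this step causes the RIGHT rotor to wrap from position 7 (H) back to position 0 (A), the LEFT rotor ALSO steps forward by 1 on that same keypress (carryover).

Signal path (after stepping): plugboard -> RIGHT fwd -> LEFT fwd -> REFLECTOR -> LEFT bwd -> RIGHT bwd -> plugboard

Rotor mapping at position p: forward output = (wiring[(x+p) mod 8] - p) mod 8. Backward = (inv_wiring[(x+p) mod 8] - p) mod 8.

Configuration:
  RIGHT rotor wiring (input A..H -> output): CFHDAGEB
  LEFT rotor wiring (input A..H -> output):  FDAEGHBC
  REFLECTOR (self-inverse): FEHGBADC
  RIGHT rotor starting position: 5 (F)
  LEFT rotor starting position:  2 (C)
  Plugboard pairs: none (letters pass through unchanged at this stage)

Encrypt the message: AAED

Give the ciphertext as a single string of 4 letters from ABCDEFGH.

Char 1 ('A'): step: R->6, L=2; A->plug->A->R->G->L->D->refl->G->L'->A->R'->H->plug->H
Char 2 ('A'): step: R->7, L=2; A->plug->A->R->C->L->E->refl->B->L'->H->R'->G->plug->G
Char 3 ('E'): step: R->0, L->3 (L advanced); E->plug->E->R->A->L->B->refl->E->L'->C->R'->A->plug->A
Char 4 ('D'): step: R->1, L=3; D->plug->D->R->H->L->F->refl->A->L'->G->R'->B->plug->B

Answer: HGAB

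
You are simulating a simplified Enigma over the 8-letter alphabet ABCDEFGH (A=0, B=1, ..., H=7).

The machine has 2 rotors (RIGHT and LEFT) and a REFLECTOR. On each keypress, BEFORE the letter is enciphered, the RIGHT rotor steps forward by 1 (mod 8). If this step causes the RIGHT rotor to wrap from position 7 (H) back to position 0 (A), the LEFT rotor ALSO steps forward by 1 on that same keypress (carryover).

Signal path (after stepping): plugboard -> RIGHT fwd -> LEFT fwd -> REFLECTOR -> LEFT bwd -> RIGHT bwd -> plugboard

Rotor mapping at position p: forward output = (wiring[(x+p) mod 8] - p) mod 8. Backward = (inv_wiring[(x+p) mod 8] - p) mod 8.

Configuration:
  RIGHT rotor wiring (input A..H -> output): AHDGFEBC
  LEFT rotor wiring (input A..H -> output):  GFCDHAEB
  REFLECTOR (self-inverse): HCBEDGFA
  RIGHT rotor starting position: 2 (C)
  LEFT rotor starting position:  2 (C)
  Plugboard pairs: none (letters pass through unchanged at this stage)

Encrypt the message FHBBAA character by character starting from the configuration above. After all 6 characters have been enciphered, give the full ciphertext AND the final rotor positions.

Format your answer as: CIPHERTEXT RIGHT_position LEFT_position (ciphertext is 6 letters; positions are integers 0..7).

Char 1 ('F'): step: R->3, L=2; F->plug->F->R->F->L->H->refl->A->L'->A->R'->H->plug->H
Char 2 ('H'): step: R->4, L=2; H->plug->H->R->C->L->F->refl->G->L'->D->R'->F->plug->F
Char 3 ('B'): step: R->5, L=2; B->plug->B->R->E->L->C->refl->B->L'->B->R'->G->plug->G
Char 4 ('B'): step: R->6, L=2; B->plug->B->R->E->L->C->refl->B->L'->B->R'->D->plug->D
Char 5 ('A'): step: R->7, L=2; A->plug->A->R->D->L->G->refl->F->L'->C->R'->H->plug->H
Char 6 ('A'): step: R->0, L->3 (L advanced); A->plug->A->R->A->L->A->refl->H->L'->H->R'->B->plug->B
Final: ciphertext=HFGDHB, RIGHT=0, LEFT=3

Answer: HFGDHB 0 3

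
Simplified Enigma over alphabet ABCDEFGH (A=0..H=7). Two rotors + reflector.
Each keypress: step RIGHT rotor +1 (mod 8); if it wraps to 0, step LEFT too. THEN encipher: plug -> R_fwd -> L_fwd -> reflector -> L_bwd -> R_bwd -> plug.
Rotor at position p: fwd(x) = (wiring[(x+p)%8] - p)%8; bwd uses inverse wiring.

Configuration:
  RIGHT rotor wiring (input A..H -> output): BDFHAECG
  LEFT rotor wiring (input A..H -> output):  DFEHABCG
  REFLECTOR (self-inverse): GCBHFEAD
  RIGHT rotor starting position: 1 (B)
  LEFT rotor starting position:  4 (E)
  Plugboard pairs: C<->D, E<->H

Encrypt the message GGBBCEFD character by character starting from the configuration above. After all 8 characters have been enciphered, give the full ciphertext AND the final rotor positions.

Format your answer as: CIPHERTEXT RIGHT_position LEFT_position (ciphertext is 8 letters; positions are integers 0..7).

Char 1 ('G'): step: R->2, L=4; G->plug->G->R->H->L->D->refl->H->L'->E->R'->F->plug->F
Char 2 ('G'): step: R->3, L=4; G->plug->G->R->A->L->E->refl->F->L'->B->R'->C->plug->D
Char 3 ('B'): step: R->4, L=4; B->plug->B->R->A->L->E->refl->F->L'->B->R'->G->plug->G
Char 4 ('B'): step: R->5, L=4; B->plug->B->R->F->L->B->refl->C->L'->D->R'->H->plug->E
Char 5 ('C'): step: R->6, L=4; C->plug->D->R->F->L->B->refl->C->L'->D->R'->C->plug->D
Char 6 ('E'): step: R->7, L=4; E->plug->H->R->D->L->C->refl->B->L'->F->R'->G->plug->G
Char 7 ('F'): step: R->0, L->5 (L advanced); F->plug->F->R->E->L->A->refl->G->L'->D->R'->B->plug->B
Char 8 ('D'): step: R->1, L=5; D->plug->C->R->G->L->C->refl->B->L'->C->R'->A->plug->A
Final: ciphertext=FDGEDGBA, RIGHT=1, LEFT=5

Answer: FDGEDGBA 1 5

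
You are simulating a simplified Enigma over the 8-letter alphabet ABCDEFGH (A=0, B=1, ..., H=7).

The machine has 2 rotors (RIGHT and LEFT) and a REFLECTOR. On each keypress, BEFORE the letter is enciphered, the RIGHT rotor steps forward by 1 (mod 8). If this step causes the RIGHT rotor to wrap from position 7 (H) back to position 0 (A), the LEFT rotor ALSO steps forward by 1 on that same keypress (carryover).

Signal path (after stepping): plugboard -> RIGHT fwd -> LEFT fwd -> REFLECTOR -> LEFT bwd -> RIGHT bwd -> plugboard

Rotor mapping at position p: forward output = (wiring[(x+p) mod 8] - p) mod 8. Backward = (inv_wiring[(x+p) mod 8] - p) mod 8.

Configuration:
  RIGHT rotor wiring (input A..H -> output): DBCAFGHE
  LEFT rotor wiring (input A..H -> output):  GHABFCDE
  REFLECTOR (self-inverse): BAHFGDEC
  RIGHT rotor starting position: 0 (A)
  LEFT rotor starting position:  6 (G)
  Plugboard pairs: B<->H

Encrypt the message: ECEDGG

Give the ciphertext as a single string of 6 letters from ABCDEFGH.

Answer: AFBFHA

Derivation:
Char 1 ('E'): step: R->1, L=6; E->plug->E->R->F->L->D->refl->F->L'->A->R'->A->plug->A
Char 2 ('C'): step: R->2, L=6; C->plug->C->R->D->L->B->refl->A->L'->C->R'->F->plug->F
Char 3 ('E'): step: R->3, L=6; E->plug->E->R->B->L->G->refl->E->L'->H->R'->H->plug->B
Char 4 ('D'): step: R->4, L=6; D->plug->D->R->A->L->F->refl->D->L'->F->R'->F->plug->F
Char 5 ('G'): step: R->5, L=6; G->plug->G->R->D->L->B->refl->A->L'->C->R'->B->plug->H
Char 6 ('G'): step: R->6, L=6; G->plug->G->R->H->L->E->refl->G->L'->B->R'->A->plug->A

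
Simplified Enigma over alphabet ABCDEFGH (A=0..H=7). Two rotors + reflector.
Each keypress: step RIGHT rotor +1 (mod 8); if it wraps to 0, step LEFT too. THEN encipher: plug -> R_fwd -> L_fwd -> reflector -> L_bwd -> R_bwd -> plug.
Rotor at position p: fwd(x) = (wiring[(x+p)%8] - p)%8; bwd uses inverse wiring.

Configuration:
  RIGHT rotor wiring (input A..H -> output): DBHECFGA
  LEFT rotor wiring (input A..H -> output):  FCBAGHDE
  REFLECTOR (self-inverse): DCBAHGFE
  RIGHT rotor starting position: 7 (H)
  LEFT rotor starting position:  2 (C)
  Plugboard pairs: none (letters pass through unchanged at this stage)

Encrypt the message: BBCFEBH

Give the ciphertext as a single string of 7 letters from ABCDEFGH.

Char 1 ('B'): step: R->0, L->3 (L advanced); B->plug->B->R->B->L->D->refl->A->L'->D->R'->A->plug->A
Char 2 ('B'): step: R->1, L=3; B->plug->B->R->G->L->H->refl->E->L'->C->R'->H->plug->H
Char 3 ('C'): step: R->2, L=3; C->plug->C->R->A->L->F->refl->G->L'->H->R'->H->plug->H
Char 4 ('F'): step: R->3, L=3; F->plug->F->R->A->L->F->refl->G->L'->H->R'->B->plug->B
Char 5 ('E'): step: R->4, L=3; E->plug->E->R->H->L->G->refl->F->L'->A->R'->H->plug->H
Char 6 ('B'): step: R->5, L=3; B->plug->B->R->B->L->D->refl->A->L'->D->R'->C->plug->C
Char 7 ('H'): step: R->6, L=3; H->plug->H->R->H->L->G->refl->F->L'->A->R'->A->plug->A

Answer: AHHBHCA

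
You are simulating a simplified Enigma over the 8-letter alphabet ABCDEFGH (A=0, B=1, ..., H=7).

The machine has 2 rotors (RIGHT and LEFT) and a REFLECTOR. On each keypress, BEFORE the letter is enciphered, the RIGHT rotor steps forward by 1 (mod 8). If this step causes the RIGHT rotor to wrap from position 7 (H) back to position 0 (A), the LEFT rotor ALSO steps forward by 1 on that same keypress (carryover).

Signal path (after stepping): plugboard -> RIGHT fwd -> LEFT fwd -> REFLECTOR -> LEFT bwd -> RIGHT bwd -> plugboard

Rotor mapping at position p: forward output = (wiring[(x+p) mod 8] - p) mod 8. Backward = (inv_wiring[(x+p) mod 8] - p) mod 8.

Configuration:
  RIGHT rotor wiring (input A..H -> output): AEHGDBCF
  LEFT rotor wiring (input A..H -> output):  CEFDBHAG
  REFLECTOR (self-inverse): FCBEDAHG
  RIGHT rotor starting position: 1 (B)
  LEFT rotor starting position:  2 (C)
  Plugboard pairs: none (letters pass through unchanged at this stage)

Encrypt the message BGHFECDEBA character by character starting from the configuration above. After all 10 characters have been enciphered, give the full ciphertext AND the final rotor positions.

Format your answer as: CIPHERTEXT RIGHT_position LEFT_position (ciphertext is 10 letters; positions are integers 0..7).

Char 1 ('B'): step: R->2, L=2; B->plug->B->R->E->L->G->refl->H->L'->C->R'->H->plug->H
Char 2 ('G'): step: R->3, L=2; G->plug->G->R->B->L->B->refl->C->L'->H->R'->D->plug->D
Char 3 ('H'): step: R->4, L=2; H->plug->H->R->C->L->H->refl->G->L'->E->R'->E->plug->E
Char 4 ('F'): step: R->5, L=2; F->plug->F->R->C->L->H->refl->G->L'->E->R'->A->plug->A
Char 5 ('E'): step: R->6, L=2; E->plug->E->R->B->L->B->refl->C->L'->H->R'->B->plug->B
Char 6 ('C'): step: R->7, L=2; C->plug->C->R->F->L->E->refl->D->L'->A->R'->D->plug->D
Char 7 ('D'): step: R->0, L->3 (L advanced); D->plug->D->R->G->L->B->refl->C->L'->H->R'->C->plug->C
Char 8 ('E'): step: R->1, L=3; E->plug->E->R->A->L->A->refl->F->L'->D->R'->A->plug->A
Char 9 ('B'): step: R->2, L=3; B->plug->B->R->E->L->D->refl->E->L'->C->R'->H->plug->H
Char 10 ('A'): step: R->3, L=3; A->plug->A->R->D->L->F->refl->A->L'->A->R'->B->plug->B
Final: ciphertext=HDEABDCAHB, RIGHT=3, LEFT=3

Answer: HDEABDCAHB 3 3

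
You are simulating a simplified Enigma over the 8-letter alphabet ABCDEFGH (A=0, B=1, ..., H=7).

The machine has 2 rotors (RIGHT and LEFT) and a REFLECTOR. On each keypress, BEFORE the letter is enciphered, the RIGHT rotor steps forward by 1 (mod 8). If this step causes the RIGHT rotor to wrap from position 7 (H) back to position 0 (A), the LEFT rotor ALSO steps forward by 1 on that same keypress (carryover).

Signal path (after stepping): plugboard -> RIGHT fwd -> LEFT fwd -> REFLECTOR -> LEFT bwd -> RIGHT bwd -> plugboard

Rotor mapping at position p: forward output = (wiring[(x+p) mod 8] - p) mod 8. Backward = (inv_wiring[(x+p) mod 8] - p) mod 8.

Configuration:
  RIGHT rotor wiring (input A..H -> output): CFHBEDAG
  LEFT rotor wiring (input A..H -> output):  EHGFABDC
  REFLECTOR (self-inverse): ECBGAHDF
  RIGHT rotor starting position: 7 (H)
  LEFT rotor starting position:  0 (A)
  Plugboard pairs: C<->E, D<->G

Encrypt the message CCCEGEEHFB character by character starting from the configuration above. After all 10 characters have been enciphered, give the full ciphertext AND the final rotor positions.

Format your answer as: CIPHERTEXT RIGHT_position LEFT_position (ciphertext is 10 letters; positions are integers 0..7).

Char 1 ('C'): step: R->0, L->1 (L advanced); C->plug->E->R->E->L->A->refl->E->L'->C->R'->A->plug->A
Char 2 ('C'): step: R->1, L=1; C->plug->E->R->C->L->E->refl->A->L'->E->R'->A->plug->A
Char 3 ('C'): step: R->2, L=1; C->plug->E->R->G->L->B->refl->C->L'->F->R'->A->plug->A
Char 4 ('E'): step: R->3, L=1; E->plug->C->R->A->L->G->refl->D->L'->H->R'->F->plug->F
Char 5 ('G'): step: R->4, L=1; G->plug->D->R->C->L->E->refl->A->L'->E->R'->C->plug->E
Char 6 ('E'): step: R->5, L=1; E->plug->C->R->B->L->F->refl->H->L'->D->R'->B->plug->B
Char 7 ('E'): step: R->6, L=1; E->plug->C->R->E->L->A->refl->E->L'->C->R'->A->plug->A
Char 8 ('H'): step: R->7, L=1; H->plug->H->R->B->L->F->refl->H->L'->D->R'->B->plug->B
Char 9 ('F'): step: R->0, L->2 (L advanced); F->plug->F->R->D->L->H->refl->F->L'->H->R'->C->plug->E
Char 10 ('B'): step: R->1, L=2; B->plug->B->R->G->L->C->refl->B->L'->E->R'->A->plug->A
Final: ciphertext=AAAFEBABEA, RIGHT=1, LEFT=2

Answer: AAAFEBABEA 1 2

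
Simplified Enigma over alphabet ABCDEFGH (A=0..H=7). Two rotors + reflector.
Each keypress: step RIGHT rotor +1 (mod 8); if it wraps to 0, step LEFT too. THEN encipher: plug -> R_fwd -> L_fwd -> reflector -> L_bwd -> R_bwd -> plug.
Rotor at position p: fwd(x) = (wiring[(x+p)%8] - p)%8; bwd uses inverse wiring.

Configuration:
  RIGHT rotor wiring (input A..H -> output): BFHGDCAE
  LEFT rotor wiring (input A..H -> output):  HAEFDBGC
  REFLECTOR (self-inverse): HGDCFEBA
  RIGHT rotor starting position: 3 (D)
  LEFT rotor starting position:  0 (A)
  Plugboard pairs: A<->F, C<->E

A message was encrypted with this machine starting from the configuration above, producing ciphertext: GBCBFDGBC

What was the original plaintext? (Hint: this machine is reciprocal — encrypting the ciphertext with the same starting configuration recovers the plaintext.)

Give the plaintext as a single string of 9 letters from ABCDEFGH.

Answer: HAAGCECHH

Derivation:
Char 1 ('G'): step: R->4, L=0; G->plug->G->R->D->L->F->refl->E->L'->C->R'->H->plug->H
Char 2 ('B'): step: R->5, L=0; B->plug->B->R->D->L->F->refl->E->L'->C->R'->F->plug->A
Char 3 ('C'): step: R->6, L=0; C->plug->E->R->B->L->A->refl->H->L'->A->R'->F->plug->A
Char 4 ('B'): step: R->7, L=0; B->plug->B->R->C->L->E->refl->F->L'->D->R'->G->plug->G
Char 5 ('F'): step: R->0, L->1 (L advanced); F->plug->A->R->B->L->D->refl->C->L'->D->R'->E->plug->C
Char 6 ('D'): step: R->1, L=1; D->plug->D->R->C->L->E->refl->F->L'->F->R'->C->plug->E
Char 7 ('G'): step: R->2, L=1; G->plug->G->R->H->L->G->refl->B->L'->G->R'->E->plug->C
Char 8 ('B'): step: R->3, L=1; B->plug->B->R->A->L->H->refl->A->L'->E->R'->H->plug->H
Char 9 ('C'): step: R->4, L=1; C->plug->E->R->F->L->F->refl->E->L'->C->R'->H->plug->H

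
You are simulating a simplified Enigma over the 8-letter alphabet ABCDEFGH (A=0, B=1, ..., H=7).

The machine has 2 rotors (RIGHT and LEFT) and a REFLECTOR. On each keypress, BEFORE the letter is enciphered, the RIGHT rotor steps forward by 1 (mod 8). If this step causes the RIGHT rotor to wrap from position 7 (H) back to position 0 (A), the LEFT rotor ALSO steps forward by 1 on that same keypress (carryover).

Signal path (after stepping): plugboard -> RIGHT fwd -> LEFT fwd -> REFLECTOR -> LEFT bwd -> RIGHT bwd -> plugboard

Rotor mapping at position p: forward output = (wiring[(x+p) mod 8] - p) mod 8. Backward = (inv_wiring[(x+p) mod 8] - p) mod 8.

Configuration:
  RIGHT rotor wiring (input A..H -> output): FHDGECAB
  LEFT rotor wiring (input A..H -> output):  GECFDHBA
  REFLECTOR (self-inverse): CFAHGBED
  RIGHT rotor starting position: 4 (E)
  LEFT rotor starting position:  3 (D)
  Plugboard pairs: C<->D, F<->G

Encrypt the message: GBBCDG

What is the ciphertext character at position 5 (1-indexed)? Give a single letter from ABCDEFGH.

Char 1 ('G'): step: R->5, L=3; G->plug->F->R->G->L->B->refl->F->L'->E->R'->C->plug->D
Char 2 ('B'): step: R->6, L=3; B->plug->B->R->D->L->G->refl->E->L'->C->R'->A->plug->A
Char 3 ('B'): step: R->7, L=3; B->plug->B->R->G->L->B->refl->F->L'->E->R'->D->plug->C
Char 4 ('C'): step: R->0, L->4 (L advanced); C->plug->D->R->G->L->G->refl->E->L'->D->R'->C->plug->D
Char 5 ('D'): step: R->1, L=4; D->plug->C->R->F->L->A->refl->C->L'->E->R'->H->plug->H

H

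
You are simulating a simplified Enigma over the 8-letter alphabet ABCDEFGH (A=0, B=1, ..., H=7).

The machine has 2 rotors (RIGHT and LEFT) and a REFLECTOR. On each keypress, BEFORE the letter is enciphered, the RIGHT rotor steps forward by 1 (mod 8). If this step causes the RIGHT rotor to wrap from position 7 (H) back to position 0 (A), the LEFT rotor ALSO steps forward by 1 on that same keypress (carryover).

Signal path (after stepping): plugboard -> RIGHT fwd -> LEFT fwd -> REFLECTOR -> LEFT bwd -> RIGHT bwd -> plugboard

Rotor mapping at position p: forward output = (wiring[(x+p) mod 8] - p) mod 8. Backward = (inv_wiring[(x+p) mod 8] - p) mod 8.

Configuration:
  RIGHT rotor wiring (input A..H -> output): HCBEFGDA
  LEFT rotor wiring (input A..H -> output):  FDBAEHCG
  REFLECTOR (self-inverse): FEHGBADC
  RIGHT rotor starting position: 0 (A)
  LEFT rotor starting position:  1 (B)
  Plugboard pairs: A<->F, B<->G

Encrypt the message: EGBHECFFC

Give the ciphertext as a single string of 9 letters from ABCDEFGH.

Char 1 ('E'): step: R->1, L=1; E->plug->E->R->F->L->B->refl->E->L'->H->R'->G->plug->B
Char 2 ('G'): step: R->2, L=1; G->plug->B->R->C->L->H->refl->C->L'->A->R'->H->plug->H
Char 3 ('B'): step: R->3, L=1; B->plug->G->R->H->L->E->refl->B->L'->F->R'->E->plug->E
Char 4 ('H'): step: R->4, L=1; H->plug->H->R->A->L->C->refl->H->L'->C->R'->B->plug->G
Char 5 ('E'): step: R->5, L=1; E->plug->E->R->F->L->B->refl->E->L'->H->R'->G->plug->B
Char 6 ('C'): step: R->6, L=1; C->plug->C->R->B->L->A->refl->F->L'->G->R'->F->plug->A
Char 7 ('F'): step: R->7, L=1; F->plug->A->R->B->L->A->refl->F->L'->G->R'->F->plug->A
Char 8 ('F'): step: R->0, L->2 (L advanced); F->plug->A->R->H->L->B->refl->E->L'->F->R'->E->plug->E
Char 9 ('C'): step: R->1, L=2; C->plug->C->R->D->L->F->refl->A->L'->E->R'->D->plug->D

Answer: BHEGBAAED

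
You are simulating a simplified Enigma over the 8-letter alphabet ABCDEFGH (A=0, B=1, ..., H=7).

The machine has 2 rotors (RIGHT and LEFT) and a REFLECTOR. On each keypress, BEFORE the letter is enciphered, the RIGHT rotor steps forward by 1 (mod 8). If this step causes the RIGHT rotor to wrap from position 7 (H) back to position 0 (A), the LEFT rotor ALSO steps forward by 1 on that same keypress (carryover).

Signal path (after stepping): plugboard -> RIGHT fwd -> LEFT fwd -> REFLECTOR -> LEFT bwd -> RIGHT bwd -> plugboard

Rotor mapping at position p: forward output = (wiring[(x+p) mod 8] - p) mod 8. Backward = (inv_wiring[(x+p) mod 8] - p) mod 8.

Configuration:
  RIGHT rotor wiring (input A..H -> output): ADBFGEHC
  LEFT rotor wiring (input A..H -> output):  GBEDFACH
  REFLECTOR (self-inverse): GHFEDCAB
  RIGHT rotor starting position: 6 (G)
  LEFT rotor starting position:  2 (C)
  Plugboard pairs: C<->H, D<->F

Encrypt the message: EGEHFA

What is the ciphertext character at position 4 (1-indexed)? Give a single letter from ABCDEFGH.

Char 1 ('E'): step: R->7, L=2; E->plug->E->R->G->L->E->refl->D->L'->C->R'->D->plug->F
Char 2 ('G'): step: R->0, L->3 (L advanced); G->plug->G->R->H->L->B->refl->H->L'->D->R'->B->plug->B
Char 3 ('E'): step: R->1, L=3; E->plug->E->R->D->L->H->refl->B->L'->H->R'->H->plug->C
Char 4 ('H'): step: R->2, L=3; H->plug->C->R->E->L->E->refl->D->L'->F->R'->E->plug->E

E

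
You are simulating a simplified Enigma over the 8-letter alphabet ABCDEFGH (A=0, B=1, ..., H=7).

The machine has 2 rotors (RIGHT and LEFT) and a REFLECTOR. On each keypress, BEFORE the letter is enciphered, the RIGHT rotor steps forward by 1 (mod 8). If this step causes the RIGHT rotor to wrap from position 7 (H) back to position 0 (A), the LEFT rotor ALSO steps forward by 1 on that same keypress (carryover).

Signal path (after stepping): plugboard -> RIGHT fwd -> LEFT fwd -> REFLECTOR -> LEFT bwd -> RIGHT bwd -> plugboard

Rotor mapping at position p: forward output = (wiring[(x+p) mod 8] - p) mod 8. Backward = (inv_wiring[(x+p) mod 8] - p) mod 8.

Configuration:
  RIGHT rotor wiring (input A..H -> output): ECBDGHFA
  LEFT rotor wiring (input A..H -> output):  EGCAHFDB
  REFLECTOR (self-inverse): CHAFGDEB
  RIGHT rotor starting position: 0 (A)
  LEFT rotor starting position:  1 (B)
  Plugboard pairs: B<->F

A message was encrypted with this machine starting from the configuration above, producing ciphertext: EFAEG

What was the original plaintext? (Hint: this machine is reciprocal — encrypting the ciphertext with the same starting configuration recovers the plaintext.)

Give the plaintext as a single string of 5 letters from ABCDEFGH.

Char 1 ('E'): step: R->1, L=1; E->plug->E->R->G->L->A->refl->C->L'->F->R'->D->plug->D
Char 2 ('F'): step: R->2, L=1; F->plug->B->R->B->L->B->refl->H->L'->C->R'->G->plug->G
Char 3 ('A'): step: R->3, L=1; A->plug->A->R->A->L->F->refl->D->L'->H->R'->G->plug->G
Char 4 ('E'): step: R->4, L=1; E->plug->E->R->A->L->F->refl->D->L'->H->R'->H->plug->H
Char 5 ('G'): step: R->5, L=1; G->plug->G->R->G->L->A->refl->C->L'->F->R'->E->plug->E

Answer: DGGHE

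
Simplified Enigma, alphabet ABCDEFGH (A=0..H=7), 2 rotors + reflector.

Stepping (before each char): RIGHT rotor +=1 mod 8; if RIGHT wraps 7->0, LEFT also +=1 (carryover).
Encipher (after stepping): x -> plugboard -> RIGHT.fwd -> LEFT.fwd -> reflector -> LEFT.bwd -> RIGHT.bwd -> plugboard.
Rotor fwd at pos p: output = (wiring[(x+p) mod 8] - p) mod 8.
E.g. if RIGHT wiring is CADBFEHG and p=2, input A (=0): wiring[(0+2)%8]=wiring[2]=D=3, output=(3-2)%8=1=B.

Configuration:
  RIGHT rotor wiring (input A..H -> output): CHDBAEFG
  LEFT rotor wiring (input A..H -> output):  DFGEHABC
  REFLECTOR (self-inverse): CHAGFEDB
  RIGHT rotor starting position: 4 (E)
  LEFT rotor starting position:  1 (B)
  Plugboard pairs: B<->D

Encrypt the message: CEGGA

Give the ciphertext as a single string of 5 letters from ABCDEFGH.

Char 1 ('C'): step: R->5, L=1; C->plug->C->R->B->L->F->refl->E->L'->A->R'->B->plug->D
Char 2 ('E'): step: R->6, L=1; E->plug->E->R->F->L->A->refl->C->L'->H->R'->A->plug->A
Char 3 ('G'): step: R->7, L=1; G->plug->G->R->F->L->A->refl->C->L'->H->R'->A->plug->A
Char 4 ('G'): step: R->0, L->2 (L advanced); G->plug->G->R->F->L->A->refl->C->L'->B->R'->D->plug->B
Char 5 ('A'): step: R->1, L=2; A->plug->A->R->G->L->B->refl->H->L'->E->R'->F->plug->F

Answer: DAABF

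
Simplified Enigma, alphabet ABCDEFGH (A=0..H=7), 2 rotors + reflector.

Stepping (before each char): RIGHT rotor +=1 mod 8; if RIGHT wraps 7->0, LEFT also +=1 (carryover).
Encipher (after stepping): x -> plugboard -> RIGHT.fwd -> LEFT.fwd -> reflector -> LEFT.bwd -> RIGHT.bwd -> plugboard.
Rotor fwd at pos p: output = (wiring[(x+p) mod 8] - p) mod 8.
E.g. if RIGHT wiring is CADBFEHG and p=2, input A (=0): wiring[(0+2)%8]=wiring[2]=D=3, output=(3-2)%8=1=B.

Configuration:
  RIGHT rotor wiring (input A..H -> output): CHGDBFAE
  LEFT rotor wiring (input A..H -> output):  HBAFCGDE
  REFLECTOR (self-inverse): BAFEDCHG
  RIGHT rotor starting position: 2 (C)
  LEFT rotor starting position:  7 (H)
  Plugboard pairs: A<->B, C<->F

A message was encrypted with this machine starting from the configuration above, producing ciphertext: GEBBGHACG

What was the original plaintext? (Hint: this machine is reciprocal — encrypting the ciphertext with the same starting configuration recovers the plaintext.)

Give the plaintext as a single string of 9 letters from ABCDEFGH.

Char 1 ('G'): step: R->3, L=7; G->plug->G->R->E->L->G->refl->H->L'->G->R'->B->plug->A
Char 2 ('E'): step: R->4, L=7; E->plug->E->R->G->L->H->refl->G->L'->E->R'->C->plug->F
Char 3 ('B'): step: R->5, L=7; B->plug->A->R->A->L->F->refl->C->L'->C->R'->E->plug->E
Char 4 ('B'): step: R->6, L=7; B->plug->A->R->C->L->C->refl->F->L'->A->R'->E->plug->E
Char 5 ('G'): step: R->7, L=7; G->plug->G->R->G->L->H->refl->G->L'->E->R'->E->plug->E
Char 6 ('H'): step: R->0, L->0 (L advanced); H->plug->H->R->E->L->C->refl->F->L'->D->R'->D->plug->D
Char 7 ('A'): step: R->1, L=0; A->plug->B->R->F->L->G->refl->H->L'->A->R'->D->plug->D
Char 8 ('C'): step: R->2, L=0; C->plug->F->R->C->L->A->refl->B->L'->B->R'->B->plug->A
Char 9 ('G'): step: R->3, L=0; G->plug->G->R->E->L->C->refl->F->L'->D->R'->H->plug->H

Answer: AFEEEDDAH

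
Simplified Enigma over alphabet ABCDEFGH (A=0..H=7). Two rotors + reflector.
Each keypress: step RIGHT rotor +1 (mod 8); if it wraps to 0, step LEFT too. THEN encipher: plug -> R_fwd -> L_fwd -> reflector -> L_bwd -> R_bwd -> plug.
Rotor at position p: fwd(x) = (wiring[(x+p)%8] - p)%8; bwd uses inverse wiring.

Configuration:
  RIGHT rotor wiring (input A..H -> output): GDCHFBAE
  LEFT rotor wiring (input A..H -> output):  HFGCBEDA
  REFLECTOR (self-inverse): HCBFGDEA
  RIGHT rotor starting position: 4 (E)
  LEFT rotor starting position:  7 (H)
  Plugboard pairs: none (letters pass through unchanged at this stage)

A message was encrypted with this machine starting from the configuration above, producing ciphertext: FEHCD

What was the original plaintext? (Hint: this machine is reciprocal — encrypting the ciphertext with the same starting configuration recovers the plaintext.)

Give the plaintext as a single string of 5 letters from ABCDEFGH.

Answer: HBDEG

Derivation:
Char 1 ('F'): step: R->5, L=7; F->plug->F->R->F->L->C->refl->B->L'->A->R'->H->plug->H
Char 2 ('E'): step: R->6, L=7; E->plug->E->R->E->L->D->refl->F->L'->G->R'->B->plug->B
Char 3 ('H'): step: R->7, L=7; H->plug->H->R->B->L->A->refl->H->L'->D->R'->D->plug->D
Char 4 ('C'): step: R->0, L->0 (L advanced); C->plug->C->R->C->L->G->refl->E->L'->F->R'->E->plug->E
Char 5 ('D'): step: R->1, L=0; D->plug->D->R->E->L->B->refl->C->L'->D->R'->G->plug->G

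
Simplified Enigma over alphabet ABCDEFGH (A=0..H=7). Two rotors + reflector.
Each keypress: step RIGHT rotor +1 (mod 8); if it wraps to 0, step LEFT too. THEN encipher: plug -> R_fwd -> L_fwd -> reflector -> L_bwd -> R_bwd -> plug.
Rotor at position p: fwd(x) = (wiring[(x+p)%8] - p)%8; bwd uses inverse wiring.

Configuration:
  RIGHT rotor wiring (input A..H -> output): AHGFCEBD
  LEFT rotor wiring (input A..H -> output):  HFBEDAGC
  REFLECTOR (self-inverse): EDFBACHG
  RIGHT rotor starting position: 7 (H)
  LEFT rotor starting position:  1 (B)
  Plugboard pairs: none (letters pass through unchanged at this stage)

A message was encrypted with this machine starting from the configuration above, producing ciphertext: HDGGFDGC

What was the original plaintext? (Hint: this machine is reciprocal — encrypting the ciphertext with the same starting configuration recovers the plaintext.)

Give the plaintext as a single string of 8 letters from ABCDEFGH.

Char 1 ('H'): step: R->0, L->2 (L advanced); H->plug->H->R->D->L->G->refl->H->L'->A->R'->A->plug->A
Char 2 ('D'): step: R->1, L=2; D->plug->D->R->B->L->C->refl->F->L'->G->R'->A->plug->A
Char 3 ('G'): step: R->2, L=2; G->plug->G->R->G->L->F->refl->C->L'->B->R'->F->plug->F
Char 4 ('G'): step: R->3, L=2; G->plug->G->R->E->L->E->refl->A->L'->F->R'->F->plug->F
Char 5 ('F'): step: R->4, L=2; F->plug->F->R->D->L->G->refl->H->L'->A->R'->B->plug->B
Char 6 ('D'): step: R->5, L=2; D->plug->D->R->D->L->G->refl->H->L'->A->R'->G->plug->G
Char 7 ('G'): step: R->6, L=2; G->plug->G->R->E->L->E->refl->A->L'->F->R'->B->plug->B
Char 8 ('C'): step: R->7, L=2; C->plug->C->R->A->L->H->refl->G->L'->D->R'->F->plug->F

Answer: AAFFBGBF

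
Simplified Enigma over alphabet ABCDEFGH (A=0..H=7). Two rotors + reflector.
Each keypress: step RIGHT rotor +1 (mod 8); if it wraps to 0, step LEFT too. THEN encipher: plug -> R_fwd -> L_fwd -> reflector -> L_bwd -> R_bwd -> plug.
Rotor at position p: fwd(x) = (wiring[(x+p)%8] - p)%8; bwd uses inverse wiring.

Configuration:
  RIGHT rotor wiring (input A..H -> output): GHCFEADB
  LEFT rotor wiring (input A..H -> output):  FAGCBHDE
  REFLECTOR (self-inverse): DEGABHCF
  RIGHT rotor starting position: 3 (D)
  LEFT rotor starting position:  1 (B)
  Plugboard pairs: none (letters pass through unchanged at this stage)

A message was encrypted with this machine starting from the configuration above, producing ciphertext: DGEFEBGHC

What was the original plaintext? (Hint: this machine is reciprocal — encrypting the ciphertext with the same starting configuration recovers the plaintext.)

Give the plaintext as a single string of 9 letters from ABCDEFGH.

Answer: BDAHFAACD

Derivation:
Char 1 ('D'): step: R->4, L=1; D->plug->D->R->F->L->C->refl->G->L'->E->R'->B->plug->B
Char 2 ('G'): step: R->5, L=1; G->plug->G->R->A->L->H->refl->F->L'->B->R'->D->plug->D
Char 3 ('E'): step: R->6, L=1; E->plug->E->R->E->L->G->refl->C->L'->F->R'->A->plug->A
Char 4 ('F'): step: R->7, L=1; F->plug->F->R->F->L->C->refl->G->L'->E->R'->H->plug->H
Char 5 ('E'): step: R->0, L->2 (L advanced); E->plug->E->R->E->L->B->refl->E->L'->A->R'->F->plug->F
Char 6 ('B'): step: R->1, L=2; B->plug->B->R->B->L->A->refl->D->L'->G->R'->A->plug->A
Char 7 ('G'): step: R->2, L=2; G->plug->G->R->E->L->B->refl->E->L'->A->R'->A->plug->A
Char 8 ('H'): step: R->3, L=2; H->plug->H->R->H->L->G->refl->C->L'->F->R'->C->plug->C
Char 9 ('C'): step: R->4, L=2; C->plug->C->R->H->L->G->refl->C->L'->F->R'->D->plug->D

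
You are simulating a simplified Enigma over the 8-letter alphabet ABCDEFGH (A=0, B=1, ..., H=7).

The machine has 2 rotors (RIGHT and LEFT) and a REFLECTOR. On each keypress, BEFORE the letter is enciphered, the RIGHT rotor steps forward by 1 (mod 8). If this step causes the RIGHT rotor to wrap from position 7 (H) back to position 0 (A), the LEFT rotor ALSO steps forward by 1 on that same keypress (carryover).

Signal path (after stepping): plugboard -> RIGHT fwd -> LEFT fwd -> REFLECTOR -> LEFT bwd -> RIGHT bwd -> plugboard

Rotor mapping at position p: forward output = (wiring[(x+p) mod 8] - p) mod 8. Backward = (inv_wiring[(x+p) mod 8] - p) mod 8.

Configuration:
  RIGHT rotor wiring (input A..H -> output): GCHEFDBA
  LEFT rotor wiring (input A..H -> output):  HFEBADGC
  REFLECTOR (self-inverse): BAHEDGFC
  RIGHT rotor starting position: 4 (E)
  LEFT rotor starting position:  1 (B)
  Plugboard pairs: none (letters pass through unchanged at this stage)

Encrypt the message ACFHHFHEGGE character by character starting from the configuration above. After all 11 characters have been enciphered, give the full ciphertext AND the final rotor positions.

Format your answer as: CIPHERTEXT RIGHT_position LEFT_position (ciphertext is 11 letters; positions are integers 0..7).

Char 1 ('A'): step: R->5, L=1; A->plug->A->R->G->L->B->refl->A->L'->C->R'->F->plug->F
Char 2 ('C'): step: R->6, L=1; C->plug->C->R->A->L->E->refl->D->L'->B->R'->E->plug->E
Char 3 ('F'): step: R->7, L=1; F->plug->F->R->G->L->B->refl->A->L'->C->R'->H->plug->H
Char 4 ('H'): step: R->0, L->2 (L advanced); H->plug->H->R->A->L->C->refl->H->L'->B->R'->G->plug->G
Char 5 ('H'): step: R->1, L=2; H->plug->H->R->F->L->A->refl->B->L'->D->R'->C->plug->C
Char 6 ('F'): step: R->2, L=2; F->plug->F->R->G->L->F->refl->G->L'->C->R'->B->plug->B
Char 7 ('H'): step: R->3, L=2; H->plug->H->R->E->L->E->refl->D->L'->H->R'->G->plug->G
Char 8 ('E'): step: R->4, L=2; E->plug->E->R->C->L->G->refl->F->L'->G->R'->F->plug->F
Char 9 ('G'): step: R->5, L=2; G->plug->G->R->H->L->D->refl->E->L'->E->R'->B->plug->B
Char 10 ('G'): step: R->6, L=2; G->plug->G->R->H->L->D->refl->E->L'->E->R'->D->plug->D
Char 11 ('E'): step: R->7, L=2; E->plug->E->R->F->L->A->refl->B->L'->D->R'->C->plug->C
Final: ciphertext=FEHGCBGFBDC, RIGHT=7, LEFT=2

Answer: FEHGCBGFBDC 7 2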